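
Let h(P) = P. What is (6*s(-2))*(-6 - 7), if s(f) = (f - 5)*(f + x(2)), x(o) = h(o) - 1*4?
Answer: -2184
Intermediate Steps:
x(o) = -4 + o (x(o) = o - 1*4 = o - 4 = -4 + o)
s(f) = (-5 + f)*(-2 + f) (s(f) = (f - 5)*(f + (-4 + 2)) = (-5 + f)*(f - 2) = (-5 + f)*(-2 + f))
(6*s(-2))*(-6 - 7) = (6*(10 + (-2)² - 7*(-2)))*(-6 - 7) = (6*(10 + 4 + 14))*(-13) = (6*28)*(-13) = 168*(-13) = -2184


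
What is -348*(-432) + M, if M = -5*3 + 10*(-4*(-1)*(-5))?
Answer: 150121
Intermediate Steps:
M = -215 (M = -15 + 10*(4*(-5)) = -15 + 10*(-20) = -15 - 200 = -215)
-348*(-432) + M = -348*(-432) - 215 = 150336 - 215 = 150121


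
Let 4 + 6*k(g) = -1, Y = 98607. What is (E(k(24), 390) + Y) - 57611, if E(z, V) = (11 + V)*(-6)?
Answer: 38590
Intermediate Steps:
k(g) = -⅚ (k(g) = -⅔ + (⅙)*(-1) = -⅔ - ⅙ = -⅚)
E(z, V) = -66 - 6*V
(E(k(24), 390) + Y) - 57611 = ((-66 - 6*390) + 98607) - 57611 = ((-66 - 2340) + 98607) - 57611 = (-2406 + 98607) - 57611 = 96201 - 57611 = 38590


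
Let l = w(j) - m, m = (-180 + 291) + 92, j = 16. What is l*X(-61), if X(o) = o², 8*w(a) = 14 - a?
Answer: -3025173/4 ≈ -7.5629e+5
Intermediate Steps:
m = 203 (m = 111 + 92 = 203)
w(a) = 7/4 - a/8 (w(a) = (14 - a)/8 = 7/4 - a/8)
l = -813/4 (l = (7/4 - ⅛*16) - 1*203 = (7/4 - 2) - 203 = -¼ - 203 = -813/4 ≈ -203.25)
l*X(-61) = -813/4*(-61)² = -813/4*3721 = -3025173/4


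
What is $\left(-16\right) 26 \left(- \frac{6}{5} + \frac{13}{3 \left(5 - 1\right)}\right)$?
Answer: $\frac{728}{15} \approx 48.533$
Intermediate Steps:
$\left(-16\right) 26 \left(- \frac{6}{5} + \frac{13}{3 \left(5 - 1\right)}\right) = - 416 \left(\left(-6\right) \frac{1}{5} + \frac{13}{3 \cdot 4}\right) = - 416 \left(- \frac{6}{5} + \frac{13}{12}\right) = \left(-416\right) \left(- \frac{7}{60}\right) = \frac{728}{15}$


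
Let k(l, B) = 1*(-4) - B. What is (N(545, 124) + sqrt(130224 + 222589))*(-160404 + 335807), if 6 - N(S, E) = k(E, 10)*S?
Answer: 1339377308 + 175403*sqrt(352813) ≈ 1.4436e+9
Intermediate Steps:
k(l, B) = -4 - B
N(S, E) = 6 + 14*S (N(S, E) = 6 - (-4 - 1*10)*S = 6 - (-4 - 10)*S = 6 - (-14)*S = 6 + 14*S)
(N(545, 124) + sqrt(130224 + 222589))*(-160404 + 335807) = ((6 + 14*545) + sqrt(130224 + 222589))*(-160404 + 335807) = ((6 + 7630) + sqrt(352813))*175403 = (7636 + sqrt(352813))*175403 = 1339377308 + 175403*sqrt(352813)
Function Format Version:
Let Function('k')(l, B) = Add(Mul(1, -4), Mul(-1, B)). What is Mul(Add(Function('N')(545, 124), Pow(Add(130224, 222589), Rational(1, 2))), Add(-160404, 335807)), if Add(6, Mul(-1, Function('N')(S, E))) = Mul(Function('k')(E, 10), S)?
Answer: Add(1339377308, Mul(175403, Pow(352813, Rational(1, 2)))) ≈ 1.4436e+9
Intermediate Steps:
Function('k')(l, B) = Add(-4, Mul(-1, B))
Function('N')(S, E) = Add(6, Mul(14, S)) (Function('N')(S, E) = Add(6, Mul(-1, Mul(Add(-4, Mul(-1, 10)), S))) = Add(6, Mul(-1, Mul(Add(-4, -10), S))) = Add(6, Mul(-1, Mul(-14, S))) = Add(6, Mul(14, S)))
Mul(Add(Function('N')(545, 124), Pow(Add(130224, 222589), Rational(1, 2))), Add(-160404, 335807)) = Mul(Add(Add(6, Mul(14, 545)), Pow(Add(130224, 222589), Rational(1, 2))), Add(-160404, 335807)) = Mul(Add(Add(6, 7630), Pow(352813, Rational(1, 2))), 175403) = Mul(Add(7636, Pow(352813, Rational(1, 2))), 175403) = Add(1339377308, Mul(175403, Pow(352813, Rational(1, 2))))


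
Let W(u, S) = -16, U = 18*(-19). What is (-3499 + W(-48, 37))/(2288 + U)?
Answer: -3515/1946 ≈ -1.8063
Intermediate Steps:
U = -342
(-3499 + W(-48, 37))/(2288 + U) = (-3499 - 16)/(2288 - 342) = -3515/1946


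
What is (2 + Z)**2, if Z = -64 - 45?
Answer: 11449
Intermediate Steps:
Z = -109
(2 + Z)**2 = (2 - 109)**2 = (-107)**2 = 11449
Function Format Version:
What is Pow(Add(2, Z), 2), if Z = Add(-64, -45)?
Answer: 11449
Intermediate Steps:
Z = -109
Pow(Add(2, Z), 2) = Pow(Add(2, -109), 2) = Pow(-107, 2) = 11449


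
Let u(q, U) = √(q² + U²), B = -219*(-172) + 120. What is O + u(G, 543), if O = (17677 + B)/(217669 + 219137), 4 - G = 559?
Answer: 55465/436806 + 3*√66986 ≈ 776.58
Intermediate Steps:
B = 37788 (B = 37668 + 120 = 37788)
G = -555 (G = 4 - 1*559 = 4 - 559 = -555)
u(q, U) = √(U² + q²)
O = 55465/436806 (O = (17677 + 37788)/(217669 + 219137) = 55465/436806 ≈ 0.12698)
O + u(G, 543) = 55465/436806 + √(543² + (-555)²) = 55465/436806 + √(294849 + 308025) = 55465/436806 + √602874 = 55465/436806 + 3*√66986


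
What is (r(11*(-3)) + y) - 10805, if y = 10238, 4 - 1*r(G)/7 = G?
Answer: -308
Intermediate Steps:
r(G) = 28 - 7*G
(r(11*(-3)) + y) - 10805 = ((28 - 77*(-3)) + 10238) - 10805 = ((28 - 7*(-33)) + 10238) - 10805 = ((28 + 231) + 10238) - 10805 = (259 + 10238) - 10805 = 10497 - 10805 = -308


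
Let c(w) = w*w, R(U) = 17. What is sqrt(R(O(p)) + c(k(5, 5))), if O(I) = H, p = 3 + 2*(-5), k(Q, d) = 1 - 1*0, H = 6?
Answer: 3*sqrt(2) ≈ 4.2426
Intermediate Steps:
k(Q, d) = 1 (k(Q, d) = 1 + 0 = 1)
p = -7 (p = 3 - 10 = -7)
O(I) = 6
c(w) = w**2
sqrt(R(O(p)) + c(k(5, 5))) = sqrt(17 + 1**2) = sqrt(17 + 1) = sqrt(18) = 3*sqrt(2)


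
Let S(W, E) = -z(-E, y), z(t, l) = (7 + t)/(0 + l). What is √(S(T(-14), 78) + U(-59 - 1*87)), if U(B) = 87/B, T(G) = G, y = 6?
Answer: √538959/219 ≈ 3.3522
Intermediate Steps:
z(t, l) = (7 + t)/l
S(W, E) = -7/6 + E/6 (S(W, E) = -(7 - E)/6 = -(7/6 - E/6) = -7/6 + E/6)
√(S(T(-14), 78) + U(-59 - 1*87)) = √((-7/6 + (⅙)*78) + 87/(-59 - 1*87)) = √((-7/6 + 13) + 87/(-59 - 87)) = √(71/6 + 87/(-146)) = √(71/6 + 87*(-1/146)) = √(71/6 - 87/146) = √(2461/219) = √538959/219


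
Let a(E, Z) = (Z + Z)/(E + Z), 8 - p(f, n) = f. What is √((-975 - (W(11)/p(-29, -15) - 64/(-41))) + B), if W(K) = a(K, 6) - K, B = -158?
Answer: I*√754380292202/25789 ≈ 33.679*I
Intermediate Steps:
p(f, n) = 8 - f
a(E, Z) = 2*Z/(E + Z) (a(E, Z) = (2*Z)/(E + Z) = 2*Z/(E + Z))
W(K) = -K + 12/(6 + K) (W(K) = 2*6/(K + 6) - K = 2*6/(6 + K) - K = 12/(6 + K) - K = -K + 12/(6 + K))
√((-975 - (W(11)/p(-29, -15) - 64/(-41))) + B) = √((-975 - (((12 - 1*11*(6 + 11))/(6 + 11))/(8 - 1*(-29)) - 64/(-41))) - 158) = √((-975 - (((12 - 1*11*17)/17)/(8 + 29) - 64*(-1/41))) - 158) = √((-975 - (((12 - 187)/17)/37 + 64/41)) - 158) = √((-975 - (((1/17)*(-175))*(1/37) + 64/41)) - 158) = √((-975 - (-175/17*1/37 + 64/41)) - 158) = √((-975 - (-175/629 + 64/41)) - 158) = √((-975 - 1*33081/25789) - 158) = √((-975 - 33081/25789) - 158) = √(-25177356/25789 - 158) = √(-29252018/25789) = I*√754380292202/25789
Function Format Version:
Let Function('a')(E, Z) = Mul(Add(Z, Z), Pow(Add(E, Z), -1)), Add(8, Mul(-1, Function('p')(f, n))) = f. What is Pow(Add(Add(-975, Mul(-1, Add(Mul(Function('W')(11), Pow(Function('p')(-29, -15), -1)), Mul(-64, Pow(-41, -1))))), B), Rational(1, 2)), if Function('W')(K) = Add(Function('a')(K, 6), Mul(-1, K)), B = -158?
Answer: Mul(Rational(1, 25789), I, Pow(754380292202, Rational(1, 2))) ≈ Mul(33.679, I)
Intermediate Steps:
Function('p')(f, n) = Add(8, Mul(-1, f))
Function('a')(E, Z) = Mul(2, Z, Pow(Add(E, Z), -1)) (Function('a')(E, Z) = Mul(Mul(2, Z), Pow(Add(E, Z), -1)) = Mul(2, Z, Pow(Add(E, Z), -1)))
Function('W')(K) = Add(Mul(-1, K), Mul(12, Pow(Add(6, K), -1))) (Function('W')(K) = Add(Mul(2, 6, Pow(Add(K, 6), -1)), Mul(-1, K)) = Add(Mul(2, 6, Pow(Add(6, K), -1)), Mul(-1, K)) = Add(Mul(12, Pow(Add(6, K), -1)), Mul(-1, K)) = Add(Mul(-1, K), Mul(12, Pow(Add(6, K), -1))))
Pow(Add(Add(-975, Mul(-1, Add(Mul(Function('W')(11), Pow(Function('p')(-29, -15), -1)), Mul(-64, Pow(-41, -1))))), B), Rational(1, 2)) = Pow(Add(Add(-975, Mul(-1, Add(Mul(Mul(Pow(Add(6, 11), -1), Add(12, Mul(-1, 11, Add(6, 11)))), Pow(Add(8, Mul(-1, -29)), -1)), Mul(-64, Pow(-41, -1))))), -158), Rational(1, 2)) = Pow(Add(Add(-975, Mul(-1, Add(Mul(Mul(Pow(17, -1), Add(12, Mul(-1, 11, 17))), Pow(Add(8, 29), -1)), Mul(-64, Rational(-1, 41))))), -158), Rational(1, 2)) = Pow(Add(Add(-975, Mul(-1, Add(Mul(Mul(Rational(1, 17), Add(12, -187)), Pow(37, -1)), Rational(64, 41)))), -158), Rational(1, 2)) = Pow(Add(Add(-975, Mul(-1, Add(Mul(Mul(Rational(1, 17), -175), Rational(1, 37)), Rational(64, 41)))), -158), Rational(1, 2)) = Pow(Add(Add(-975, Mul(-1, Add(Mul(Rational(-175, 17), Rational(1, 37)), Rational(64, 41)))), -158), Rational(1, 2)) = Pow(Add(Add(-975, Mul(-1, Add(Rational(-175, 629), Rational(64, 41)))), -158), Rational(1, 2)) = Pow(Add(Add(-975, Mul(-1, Rational(33081, 25789))), -158), Rational(1, 2)) = Pow(Add(Add(-975, Rational(-33081, 25789)), -158), Rational(1, 2)) = Pow(Add(Rational(-25177356, 25789), -158), Rational(1, 2)) = Pow(Rational(-29252018, 25789), Rational(1, 2)) = Mul(Rational(1, 25789), I, Pow(754380292202, Rational(1, 2)))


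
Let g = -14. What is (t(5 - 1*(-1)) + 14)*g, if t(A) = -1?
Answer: -182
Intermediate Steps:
(t(5 - 1*(-1)) + 14)*g = (-1 + 14)*(-14) = 13*(-14) = -182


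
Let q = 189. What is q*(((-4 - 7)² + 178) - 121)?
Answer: 33642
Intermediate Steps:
q*(((-4 - 7)² + 178) - 121) = 189*(((-4 - 7)² + 178) - 121) = 189*(((-11)² + 178) - 121) = 189*((121 + 178) - 121) = 189*(299 - 121) = 189*178 = 33642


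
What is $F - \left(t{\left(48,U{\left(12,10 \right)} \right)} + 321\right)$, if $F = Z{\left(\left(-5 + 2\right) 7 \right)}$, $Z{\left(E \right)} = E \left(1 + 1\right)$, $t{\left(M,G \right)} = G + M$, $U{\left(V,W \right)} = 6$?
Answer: $-417$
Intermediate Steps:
$Z{\left(E \right)} = 2 E$ ($Z{\left(E \right)} = E 2 = 2 E$)
$F = -42$ ($F = 2 \left(-5 + 2\right) 7 = 2 \left(\left(-3\right) 7\right) = 2 \left(-21\right) = -42$)
$F - \left(t{\left(48,U{\left(12,10 \right)} \right)} + 321\right) = -42 - \left(\left(6 + 48\right) + 321\right) = -42 - \left(54 + 321\right) = -42 - 375 = -417$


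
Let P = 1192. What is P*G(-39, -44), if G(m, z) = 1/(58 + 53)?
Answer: 1192/111 ≈ 10.739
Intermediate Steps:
G(m, z) = 1/111
P*G(-39, -44) = 1192*(1/111) = 1192/111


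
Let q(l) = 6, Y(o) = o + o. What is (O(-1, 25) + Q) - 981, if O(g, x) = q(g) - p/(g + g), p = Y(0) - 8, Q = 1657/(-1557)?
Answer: -1525960/1557 ≈ -980.06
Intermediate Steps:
Y(o) = 2*o
Q = -1657/1557 (Q = 1657*(-1/1557) = -1657/1557 ≈ -1.0642)
p = -8 (p = 2*0 - 8 = 0 - 8 = -8)
O(g, x) = 6 + 4/g (O(g, x) = 6 - (-8)/(g + g) = 6 - (-8)/(2*g) = 6 - (-8)*1/(2*g) = 6 - (-4)/g = 6 + 4/g)
(O(-1, 25) + Q) - 981 = ((6 + 4/(-1)) - 1657/1557) - 981 = ((6 + 4*(-1)) - 1657/1557) - 981 = ((6 - 4) - 1657/1557) - 981 = (2 - 1657/1557) - 981 = 1457/1557 - 981 = -1525960/1557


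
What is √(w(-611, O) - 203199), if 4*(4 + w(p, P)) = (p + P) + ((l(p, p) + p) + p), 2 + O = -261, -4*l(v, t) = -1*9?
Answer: I*√3259623/4 ≈ 451.36*I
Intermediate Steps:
l(v, t) = 9/4 (l(v, t) = -(-1)*9/4 = -¼*(-9) = 9/4)
O = -263 (O = -2 - 261 = -263)
w(p, P) = -55/16 + P/4 + 3*p/4 (w(p, P) = -4 + ((p + P) + ((9/4 + p) + p))/4 = -4 + ((P + p) + (9/4 + 2*p))/4 = -4 + (9/4 + P + 3*p)/4 = -4 + (9/16 + P/4 + 3*p/4) = -55/16 + P/4 + 3*p/4)
√(w(-611, O) - 203199) = √((-55/16 + (¼)*(-263) + (¾)*(-611)) - 203199) = √((-55/16 - 263/4 - 1833/4) - 203199) = √(-8439/16 - 203199) = √(-3259623/16) = I*√3259623/4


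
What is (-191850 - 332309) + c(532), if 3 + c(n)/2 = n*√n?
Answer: -524165 + 2128*√133 ≈ -4.9962e+5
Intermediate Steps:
c(n) = -6 + 2*n^(3/2) (c(n) = -6 + 2*(n*√n) = -6 + 2*n^(3/2))
(-191850 - 332309) + c(532) = (-191850 - 332309) + (-6 + 2*532^(3/2)) = -524159 + (-6 + 2*(1064*√133)) = -524159 + (-6 + 2128*√133) = -524165 + 2128*√133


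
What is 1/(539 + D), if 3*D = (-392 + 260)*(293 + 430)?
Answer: -1/31273 ≈ -3.1976e-5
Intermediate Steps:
D = -31812 (D = ((-392 + 260)*(293 + 430))/3 = (-132*723)/3 = (1/3)*(-95436) = -31812)
1/(539 + D) = 1/(539 - 31812) = 1/(-31273) = -1/31273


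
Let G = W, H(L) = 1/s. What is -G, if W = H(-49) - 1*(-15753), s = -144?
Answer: -2268431/144 ≈ -15753.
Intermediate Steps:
H(L) = -1/144 (H(L) = 1/(-144) = -1/144)
W = 2268431/144 (W = -1/144 - 1*(-15753) = -1/144 + 15753 = 2268431/144 ≈ 15753.)
G = 2268431/144 ≈ 15753.
-G = -1*2268431/144 = -2268431/144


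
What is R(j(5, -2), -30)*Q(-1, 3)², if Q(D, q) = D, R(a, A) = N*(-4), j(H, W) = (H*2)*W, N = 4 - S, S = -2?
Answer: -24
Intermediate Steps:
N = 6 (N = 4 - 1*(-2) = 4 + 2 = 6)
j(H, W) = 2*H*W (j(H, W) = (2*H)*W = 2*H*W)
R(a, A) = -24 (R(a, A) = 6*(-4) = -24)
R(j(5, -2), -30)*Q(-1, 3)² = -24*(-1)² = -24*1 = -24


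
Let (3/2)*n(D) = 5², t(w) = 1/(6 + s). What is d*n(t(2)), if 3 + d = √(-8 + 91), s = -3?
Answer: -50 + 50*√83/3 ≈ 101.84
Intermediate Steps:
t(w) = ⅓ (t(w) = 1/(6 - 3) = 1/3 = ⅓)
n(D) = 50/3 (n(D) = (⅔)*5² = (⅔)*25 = 50/3)
d = -3 + √83 (d = -3 + √(-8 + 91) = -3 + √83 ≈ 6.1104)
d*n(t(2)) = (-3 + √83)*(50/3) = -50 + 50*√83/3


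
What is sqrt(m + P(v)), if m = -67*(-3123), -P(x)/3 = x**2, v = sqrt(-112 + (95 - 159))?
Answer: 7*sqrt(4281) ≈ 458.01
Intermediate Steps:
v = 4*I*sqrt(11) (v = sqrt(-112 - 64) = sqrt(-176) = 4*I*sqrt(11) ≈ 13.266*I)
P(x) = -3*x**2
m = 209241
sqrt(m + P(v)) = sqrt(209241 - 3*(4*I*sqrt(11))**2) = sqrt(209241 - 3*(-176)) = sqrt(209241 + 528) = sqrt(209769) = 7*sqrt(4281)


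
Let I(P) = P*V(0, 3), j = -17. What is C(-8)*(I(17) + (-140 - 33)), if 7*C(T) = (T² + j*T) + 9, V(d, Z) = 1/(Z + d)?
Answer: -104918/21 ≈ -4996.1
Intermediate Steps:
I(P) = P/3 (I(P) = P/(3 + 0) = P/3)
C(T) = 9/7 - 17*T/7 + T²/7 (C(T) = ((T² - 17*T) + 9)/7 = (9 + T² - 17*T)/7 = 9/7 - 17*T/7 + T²/7)
C(-8)*(I(17) + (-140 - 33)) = (9/7 - 17/7*(-8) + (⅐)*(-8)²)*((⅓)*17 + (-140 - 33)) = (9/7 + 136/7 + (⅐)*64)*(17/3 - 173) = (9/7 + 136/7 + 64/7)*(-502/3) = (209/7)*(-502/3) = -104918/21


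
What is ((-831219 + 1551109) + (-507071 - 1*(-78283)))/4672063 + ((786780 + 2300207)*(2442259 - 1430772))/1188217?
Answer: 14588270470360752281/5551424681671 ≈ 2.6278e+6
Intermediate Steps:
((-831219 + 1551109) + (-507071 - 1*(-78283)))/4672063 + ((786780 + 2300207)*(2442259 - 1430772))/1188217 = (719890 + (-507071 + 78283))*(1/4672063) + (3086987*1011487)*(1/1188217) = (719890 - 428788)*(1/4672063) + 3122447219669*(1/1188217) = 291102*(1/4672063) + 3122447219669/1188217 = 291102/4672063 + 3122447219669/1188217 = 14588270470360752281/5551424681671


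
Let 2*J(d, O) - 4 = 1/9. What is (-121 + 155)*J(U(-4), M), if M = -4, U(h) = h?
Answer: 629/9 ≈ 69.889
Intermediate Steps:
J(d, O) = 37/18 (J(d, O) = 2 + (½)/9 = 2 + (½)*(⅑) = 2 + 1/18 = 37/18)
(-121 + 155)*J(U(-4), M) = (-121 + 155)*(37/18) = 34*(37/18) = 629/9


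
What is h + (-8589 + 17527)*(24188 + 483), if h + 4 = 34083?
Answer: 220543477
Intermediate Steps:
h = 34079 (h = -4 + 34083 = 34079)
h + (-8589 + 17527)*(24188 + 483) = 34079 + (-8589 + 17527)*(24188 + 483) = 34079 + 8938*24671 = 34079 + 220509398 = 220543477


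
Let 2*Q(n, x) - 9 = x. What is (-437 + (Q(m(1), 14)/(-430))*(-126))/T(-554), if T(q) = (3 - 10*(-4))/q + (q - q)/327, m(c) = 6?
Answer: 51649697/9245 ≈ 5586.8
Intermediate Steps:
Q(n, x) = 9/2 + x/2
T(q) = 43/q (T(q) = (3 + 40)/q + 0*(1/327) = 43/q + 0 = 43/q)
(-437 + (Q(m(1), 14)/(-430))*(-126))/T(-554) = (-437 + ((9/2 + (½)*14)/(-430))*(-126))/((43/(-554))) = (-437 + ((9/2 + 7)*(-1/430))*(-126))/((43*(-1/554))) = (-437 + ((23/2)*(-1/430))*(-126))/(-43/554) = (-437 - 23/860*(-126))*(-554/43) = (-437 + 1449/430)*(-554/43) = -186461/430*(-554/43) = 51649697/9245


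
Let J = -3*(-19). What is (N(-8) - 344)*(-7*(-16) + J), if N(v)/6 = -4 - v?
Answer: -54080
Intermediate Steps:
J = 57
N(v) = -24 - 6*v (N(v) = 6*(-4 - v) = -24 - 6*v)
(N(-8) - 344)*(-7*(-16) + J) = ((-24 - 6*(-8)) - 344)*(-7*(-16) + 57) = ((-24 + 48) - 344)*(112 + 57) = (24 - 344)*169 = -320*169 = -54080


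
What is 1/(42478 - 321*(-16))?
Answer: 1/47614 ≈ 2.1002e-5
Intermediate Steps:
1/(42478 - 321*(-16)) = 1/(42478 + 5136) = 1/47614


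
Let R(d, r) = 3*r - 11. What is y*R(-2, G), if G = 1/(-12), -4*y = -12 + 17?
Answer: 225/16 ≈ 14.063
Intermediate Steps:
y = -5/4 (y = -(-12 + 17)/4 = -¼*5 = -5/4 ≈ -1.2500)
G = -1/12 ≈ -0.083333
R(d, r) = -11 + 3*r
y*R(-2, G) = -5*(-11 + 3*(-1/12))/4 = -5*(-11 - ¼)/4 = -5/4*(-45/4) = 225/16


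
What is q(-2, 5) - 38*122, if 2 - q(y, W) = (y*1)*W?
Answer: -4624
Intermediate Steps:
q(y, W) = 2 - W*y (q(y, W) = 2 - y*1*W = 2 - y*W = 2 - W*y)
q(-2, 5) - 38*122 = (2 - 1*5*(-2)) - 38*122 = (2 + 10) - 4636 = 12 - 4636 = -4624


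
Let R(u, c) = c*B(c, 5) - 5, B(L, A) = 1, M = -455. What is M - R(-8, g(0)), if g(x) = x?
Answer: -450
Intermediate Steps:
R(u, c) = -5 + c (R(u, c) = c*1 - 5 = c - 5 = -5 + c)
M - R(-8, g(0)) = -455 - (-5 + 0) = -455 - 1*(-5) = -455 + 5 = -450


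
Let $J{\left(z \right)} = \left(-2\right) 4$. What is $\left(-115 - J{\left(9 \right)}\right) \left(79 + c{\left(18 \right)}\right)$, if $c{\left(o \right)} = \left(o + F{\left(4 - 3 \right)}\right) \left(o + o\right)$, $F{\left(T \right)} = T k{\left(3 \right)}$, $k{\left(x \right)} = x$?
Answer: $-89345$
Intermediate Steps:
$J{\left(z \right)} = -8$
$F{\left(T \right)} = 3 T$ ($F{\left(T \right)} = T 3 = 3 T$)
$c{\left(o \right)} = 2 o \left(3 + o\right)$ ($c{\left(o \right)} = \left(o + 3 \left(4 - 3\right)\right) \left(o + o\right) = \left(o + 3 \cdot 1\right) 2 o = \left(o + 3\right) 2 o = \left(3 + o\right) 2 o = 2 o \left(3 + o\right)$)
$\left(-115 - J{\left(9 \right)}\right) \left(79 + c{\left(18 \right)}\right) = \left(-115 - -8\right) \left(79 + 2 \cdot 18 \left(3 + 18\right)\right) = \left(-115 + 8\right) \left(79 + 2 \cdot 18 \cdot 21\right) = - 107 \left(79 + 756\right) = \left(-107\right) 835 = -89345$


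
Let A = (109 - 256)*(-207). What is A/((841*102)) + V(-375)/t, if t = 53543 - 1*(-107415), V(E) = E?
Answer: 405468561/1150608263 ≈ 0.35240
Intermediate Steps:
t = 160958 (t = 53543 + 107415 = 160958)
A = 30429 (A = -147*(-207) = 30429)
A/((841*102)) + V(-375)/t = 30429/((841*102)) - 375/160958 = 30429/85782 - 375*1/160958 = 30429*(1/85782) - 375/160958 = 10143/28594 - 375/160958 = 405468561/1150608263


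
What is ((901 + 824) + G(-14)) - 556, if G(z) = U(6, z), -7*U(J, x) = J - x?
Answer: 8163/7 ≈ 1166.1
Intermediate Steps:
U(J, x) = -J/7 + x/7 (U(J, x) = -(J - x)/7 = -J/7 + x/7)
G(z) = -6/7 + z/7 (G(z) = -⅐*6 + z/7 = -6/7 + z/7)
((901 + 824) + G(-14)) - 556 = ((901 + 824) + (-6/7 + (⅐)*(-14))) - 556 = (1725 + (-6/7 - 2)) - 556 = (1725 - 20/7) - 556 = 12055/7 - 556 = 8163/7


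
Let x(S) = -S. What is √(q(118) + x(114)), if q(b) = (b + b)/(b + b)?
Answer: I*√113 ≈ 10.63*I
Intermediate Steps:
q(b) = 1 (q(b) = (2*b)/((2*b)) = (2*b)*(1/(2*b)) = 1)
√(q(118) + x(114)) = √(1 - 1*114) = √(1 - 114) = √(-113) = I*√113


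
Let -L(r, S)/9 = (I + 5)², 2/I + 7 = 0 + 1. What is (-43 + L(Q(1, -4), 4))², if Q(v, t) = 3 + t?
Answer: 57121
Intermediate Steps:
I = -⅓ (I = 2/(-7 + (0 + 1)) = 2/(-7 + 1) = 2/(-6) = 2*(-⅙) = -⅓ ≈ -0.33333)
L(r, S) = -196 (L(r, S) = -9*(-⅓ + 5)² = -9*(14/3)² = -9*196/9 = -196)
(-43 + L(Q(1, -4), 4))² = (-43 - 196)² = (-239)² = 57121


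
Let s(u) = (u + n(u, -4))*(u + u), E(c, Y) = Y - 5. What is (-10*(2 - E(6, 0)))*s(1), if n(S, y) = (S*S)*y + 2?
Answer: 140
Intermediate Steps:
E(c, Y) = -5 + Y
n(S, y) = 2 + y*S**2 (n(S, y) = S**2*y + 2 = y*S**2 + 2 = 2 + y*S**2)
s(u) = 2*u*(2 + u - 4*u**2) (s(u) = (u + (2 - 4*u**2))*(u + u) = (2 + u - 4*u**2)*(2*u) = 2*u*(2 + u - 4*u**2))
(-10*(2 - E(6, 0)))*s(1) = (-10*(2 - (-5 + 0)))*(2*1*(2 + 1 - 4*1**2)) = (-10*(2 - 1*(-5)))*(2*1*(2 + 1 - 4*1)) = (-10*(2 + 5))*(2*1*(2 + 1 - 4)) = (-10*7)*(2*1*(-1)) = -70*(-2) = 140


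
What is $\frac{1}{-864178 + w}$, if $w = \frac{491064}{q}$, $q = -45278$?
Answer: $- \frac{22639}{19564371274} \approx -1.1572 \cdot 10^{-6}$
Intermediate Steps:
$w = - \frac{245532}{22639}$ ($w = \frac{491064}{-45278} = 491064 \left(- \frac{1}{45278}\right) = - \frac{245532}{22639} \approx -10.846$)
$\frac{1}{-864178 + w} = \frac{1}{-864178 - \frac{245532}{22639}} = \frac{1}{- \frac{19564371274}{22639}} = - \frac{22639}{19564371274}$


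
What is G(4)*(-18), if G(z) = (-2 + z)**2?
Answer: -72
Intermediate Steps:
G(4)*(-18) = (-2 + 4)**2*(-18) = 2**2*(-18) = 4*(-18) = -72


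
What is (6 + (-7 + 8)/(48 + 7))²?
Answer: 109561/3025 ≈ 36.219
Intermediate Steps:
(6 + (-7 + 8)/(48 + 7))² = (6 + 1/55)² = (331/55)² = 109561/3025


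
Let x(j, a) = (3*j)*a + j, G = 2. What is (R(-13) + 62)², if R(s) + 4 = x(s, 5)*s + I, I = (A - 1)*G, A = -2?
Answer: 7595536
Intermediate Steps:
x(j, a) = j + 3*a*j (x(j, a) = 3*a*j + j = j + 3*a*j)
I = -6 (I = (-2 - 1)*2 = -3*2 = -6)
R(s) = -10 + 16*s² (R(s) = -4 + ((s*(1 + 3*5))*s - 6) = -4 + ((s*(1 + 15))*s - 6) = -4 + ((s*16)*s - 6) = -4 + ((16*s)*s - 6) = -4 + (16*s² - 6) = -4 + (-6 + 16*s²) = -10 + 16*s²)
(R(-13) + 62)² = ((-10 + 16*(-13)²) + 62)² = ((-10 + 16*169) + 62)² = ((-10 + 2704) + 62)² = (2694 + 62)² = 2756² = 7595536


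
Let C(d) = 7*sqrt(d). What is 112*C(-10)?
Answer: 784*I*sqrt(10) ≈ 2479.2*I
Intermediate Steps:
112*C(-10) = 112*(7*sqrt(-10)) = 112*(7*(I*sqrt(10))) = 112*(7*I*sqrt(10)) = 784*I*sqrt(10)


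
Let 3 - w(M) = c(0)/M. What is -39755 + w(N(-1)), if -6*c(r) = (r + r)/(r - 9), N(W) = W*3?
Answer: -39752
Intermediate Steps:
N(W) = 3*W
c(r) = -r/(3*(-9 + r)) (c(r) = -(r + r)/(6*(r - 9)) = -2*r/(6*(-9 + r)) = -r/(3*(-9 + r)))
w(M) = 3 (w(M) = 3 - (-1*0/(-27 + 3*0))/M = 3 - (-1*0/(-27 + 0))/M = 3 - (-1*0/(-27))/M = 3 - (-1*0*(-1/27))/M = 3 - 0/M = 3 - 1*0 = 3 + 0 = 3)
-39755 + w(N(-1)) = -39755 + 3 = -39752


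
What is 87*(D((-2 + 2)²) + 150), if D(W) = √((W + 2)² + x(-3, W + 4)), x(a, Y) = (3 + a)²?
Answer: 13224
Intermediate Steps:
D(W) = √((2 + W)²) (D(W) = √((W + 2)² + (3 - 3)²) = √((2 + W)² + 0²) = √((2 + W)² + 0) = √((2 + W)²))
87*(D((-2 + 2)²) + 150) = 87*(√((2 + (-2 + 2)²)²) + 150) = 87*(√((2 + 0²)²) + 150) = 87*(√((2 + 0)²) + 150) = 87*(√(2²) + 150) = 87*(√4 + 150) = 87*(2 + 150) = 87*152 = 13224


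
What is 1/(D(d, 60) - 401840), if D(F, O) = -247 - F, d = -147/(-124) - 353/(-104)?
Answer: -3224/1296343253 ≈ -2.4870e-6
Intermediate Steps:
d = 14765/3224 (d = -147*(-1/124) - 353*(-1/104) = 147/124 + 353/104 = 14765/3224 ≈ 4.5797)
1/(D(d, 60) - 401840) = 1/((-247 - 1*14765/3224) - 401840) = 1/((-247 - 14765/3224) - 401840) = 1/(-811093/3224 - 401840) = 1/(-1296343253/3224) = -3224/1296343253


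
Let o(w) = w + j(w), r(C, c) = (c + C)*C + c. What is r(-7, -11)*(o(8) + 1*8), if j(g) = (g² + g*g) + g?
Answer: 17480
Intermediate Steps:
j(g) = g + 2*g² (j(g) = (g² + g²) + g = 2*g² + g = g + 2*g²)
r(C, c) = c + C*(C + c) (r(C, c) = (C + c)*C + c = C*(C + c) + c = c + C*(C + c))
o(w) = w + w*(1 + 2*w)
r(-7, -11)*(o(8) + 1*8) = (-11 + (-7)² - 7*(-11))*(2*8*(1 + 8) + 1*8) = (-11 + 49 + 77)*(2*8*9 + 8) = 115*(144 + 8) = 115*152 = 17480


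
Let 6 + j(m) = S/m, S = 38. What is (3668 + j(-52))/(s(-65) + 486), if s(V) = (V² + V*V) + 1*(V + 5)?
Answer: 13599/32968 ≈ 0.41249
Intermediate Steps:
j(m) = -6 + 38/m
s(V) = 5 + V + 2*V² (s(V) = (V² + V²) + 1*(5 + V) = 2*V² + (5 + V) = 5 + V + 2*V²)
(3668 + j(-52))/(s(-65) + 486) = (3668 + (-6 + 38/(-52)))/((5 - 65 + 2*(-65)²) + 486) = (3668 + (-6 + 38*(-1/52)))/((5 - 65 + 2*4225) + 486) = (3668 + (-6 - 19/26))/((5 - 65 + 8450) + 486) = (3668 - 175/26)/(8390 + 486) = (95193/26)/8876 = (95193/26)*(1/8876) = 13599/32968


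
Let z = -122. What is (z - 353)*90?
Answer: -42750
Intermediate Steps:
(z - 353)*90 = (-122 - 353)*90 = -475*90 = -42750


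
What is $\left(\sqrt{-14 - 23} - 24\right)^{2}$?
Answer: $\left(24 - i \sqrt{37}\right)^{2} \approx 539.0 - 291.97 i$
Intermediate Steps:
$\left(\sqrt{-14 - 23} - 24\right)^{2} = \left(\sqrt{-37} - 24\right)^{2} = \left(i \sqrt{37} - 24\right)^{2} = \left(-24 + i \sqrt{37}\right)^{2}$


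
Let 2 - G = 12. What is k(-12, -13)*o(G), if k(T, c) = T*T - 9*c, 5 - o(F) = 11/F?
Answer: 15921/10 ≈ 1592.1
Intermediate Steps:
G = -10 (G = 2 - 1*12 = 2 - 12 = -10)
o(F) = 5 - 11/F
k(T, c) = T² - 9*c
k(-12, -13)*o(G) = ((-12)² - 9*(-13))*(5 - 11/(-10)) = (144 + 117)*(5 - 11*(-⅒)) = 261*(5 + 11/10) = 261*(61/10) = 15921/10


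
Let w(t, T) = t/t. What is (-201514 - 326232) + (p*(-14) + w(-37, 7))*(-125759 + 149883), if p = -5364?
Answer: 1811112282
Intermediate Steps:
w(t, T) = 1
(-201514 - 326232) + (p*(-14) + w(-37, 7))*(-125759 + 149883) = (-201514 - 326232) + (-5364*(-14) + 1)*(-125759 + 149883) = -527746 + (75096 + 1)*24124 = -527746 + 75097*24124 = -527746 + 1811640028 = 1811112282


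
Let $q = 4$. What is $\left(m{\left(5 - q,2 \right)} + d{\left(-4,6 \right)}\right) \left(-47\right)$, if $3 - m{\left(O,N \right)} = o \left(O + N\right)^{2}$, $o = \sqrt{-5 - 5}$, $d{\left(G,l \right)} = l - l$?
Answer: $-141 + 423 i \sqrt{10} \approx -141.0 + 1337.6 i$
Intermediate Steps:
$d{\left(G,l \right)} = 0$
$o = i \sqrt{10}$ ($o = \sqrt{-10} = i \sqrt{10} \approx 3.1623 i$)
$m{\left(O,N \right)} = 3 - i \sqrt{10} \left(N + O\right)^{2}$ ($m{\left(O,N \right)} = 3 - i \sqrt{10} \left(O + N\right)^{2} = 3 - i \sqrt{10} \left(N + O\right)^{2}$)
$\left(m{\left(5 - q,2 \right)} + d{\left(-4,6 \right)}\right) \left(-47\right) = \left(\left(3 - i \sqrt{10} \left(2 + \left(5 - 4\right)\right)^{2}\right) + 0\right) \left(-47\right) = \left(\left(3 - i \sqrt{10} \left(2 + 1\right)^{2}\right) + 0\right) \left(-47\right) = \left(\left(3 - i \sqrt{10} \cdot 3^{2}\right) + 0\right) \left(-47\right) = \left(\left(3 - i \sqrt{10} \cdot 9\right) + 0\right) \left(-47\right) = \left(\left(3 - 9 i \sqrt{10}\right) + 0\right) \left(-47\right) = \left(3 - 9 i \sqrt{10}\right) \left(-47\right) = -141 + 423 i \sqrt{10}$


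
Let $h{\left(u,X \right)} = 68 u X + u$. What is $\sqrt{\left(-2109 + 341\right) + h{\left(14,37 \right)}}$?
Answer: $\sqrt{33470} \approx 182.95$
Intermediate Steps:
$h{\left(u,X \right)} = u + 68 X u$ ($h{\left(u,X \right)} = 68 X u + u = u + 68 X u$)
$\sqrt{\left(-2109 + 341\right) + h{\left(14,37 \right)}} = \sqrt{\left(-2109 + 341\right) + 14 \left(1 + 68 \cdot 37\right)} = \sqrt{-1768 + 14 \left(1 + 2516\right)} = \sqrt{-1768 + 14 \cdot 2517} = \sqrt{-1768 + 35238} = \sqrt{33470}$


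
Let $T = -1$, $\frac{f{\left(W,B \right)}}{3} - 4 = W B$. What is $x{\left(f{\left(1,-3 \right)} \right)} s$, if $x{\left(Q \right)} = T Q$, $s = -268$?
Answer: $804$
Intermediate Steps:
$f{\left(W,B \right)} = 12 + 3 B W$ ($f{\left(W,B \right)} = 12 + 3 W B = 12 + 3 B W$)
$x{\left(Q \right)} = - Q$
$x{\left(f{\left(1,-3 \right)} \right)} s = - (12 + 3 \left(-3\right) 1) \left(-268\right) = - (12 - 9) \left(-268\right) = \left(-1\right) 3 \left(-268\right) = \left(-3\right) \left(-268\right) = 804$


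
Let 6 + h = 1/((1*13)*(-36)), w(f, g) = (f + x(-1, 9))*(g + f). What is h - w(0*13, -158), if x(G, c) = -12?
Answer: -890137/468 ≈ -1902.0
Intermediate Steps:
w(f, g) = (-12 + f)*(f + g) (w(f, g) = (f - 12)*(g + f) = (-12 + f)*(f + g))
h = -2809/468 (h = -6 + 1/((1*13)*(-36)) = -6 + 1/(13*(-36)) = -6 + 1/(-468) = -6 - 1/468 = -2809/468 ≈ -6.0021)
h - w(0*13, -158) = -2809/468 - ((0*13)**2 - 0*13 - 12*(-158) + (0*13)*(-158)) = -2809/468 - (0**2 - 12*0 + 1896 + 0*(-158)) = -2809/468 - (0 + 0 + 1896 + 0) = -2809/468 - 1*1896 = -2809/468 - 1896 = -890137/468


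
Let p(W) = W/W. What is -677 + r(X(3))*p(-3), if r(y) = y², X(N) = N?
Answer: -668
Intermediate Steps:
p(W) = 1
-677 + r(X(3))*p(-3) = -677 + 3²*1 = -677 + 9*1 = -677 + 9 = -668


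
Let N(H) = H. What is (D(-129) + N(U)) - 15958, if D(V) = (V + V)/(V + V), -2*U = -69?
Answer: -31845/2 ≈ -15923.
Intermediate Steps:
U = 69/2 (U = -1/2*(-69) = 69/2 ≈ 34.500)
D(V) = 1 (D(V) = (2*V)/((2*V)) = (2*V)*(1/(2*V)) = 1)
(D(-129) + N(U)) - 15958 = (1 + 69/2) - 15958 = 71/2 - 15958 = -31845/2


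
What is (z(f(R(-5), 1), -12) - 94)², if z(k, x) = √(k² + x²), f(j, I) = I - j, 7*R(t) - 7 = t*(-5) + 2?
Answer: 440749/49 - 564*√865/7 ≈ 6625.2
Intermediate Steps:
R(t) = 9/7 - 5*t/7 (R(t) = 1 + (t*(-5) + 2)/7 = 1 + (-5*t + 2)/7 = 1 + (2 - 5*t)/7 = 1 + (2/7 - 5*t/7) = 9/7 - 5*t/7)
(z(f(R(-5), 1), -12) - 94)² = (√((1 - (9/7 - 5/7*(-5)))² + (-12)²) - 94)² = (√((1 - (9/7 + 25/7))² + 144) - 94)² = (√((1 - 1*34/7)² + 144) - 94)² = (√((1 - 34/7)² + 144) - 94)² = (√((-27/7)² + 144) - 94)² = (√(729/49 + 144) - 94)² = (√(7785/49) - 94)² = (3*√865/7 - 94)² = (-94 + 3*√865/7)²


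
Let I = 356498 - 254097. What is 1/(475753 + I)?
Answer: 1/578154 ≈ 1.7296e-6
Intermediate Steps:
I = 102401
1/(475753 + I) = 1/(475753 + 102401) = 1/578154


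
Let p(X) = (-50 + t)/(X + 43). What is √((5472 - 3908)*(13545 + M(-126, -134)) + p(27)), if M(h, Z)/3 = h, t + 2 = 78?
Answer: √25226655755/35 ≈ 4538.0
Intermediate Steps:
t = 76 (t = -2 + 78 = 76)
M(h, Z) = 3*h
p(X) = 26/(43 + X) (p(X) = (-50 + 76)/(X + 43) = 26/(43 + X))
√((5472 - 3908)*(13545 + M(-126, -134)) + p(27)) = √((5472 - 3908)*(13545 + 3*(-126)) + 26/(43 + 27)) = √(1564*(13545 - 378) + 26/70) = √(1564*13167 + 26*(1/70)) = √(20593188 + 13/35) = √(720761593/35) = √25226655755/35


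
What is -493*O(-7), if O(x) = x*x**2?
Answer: 169099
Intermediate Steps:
O(x) = x**3
-493*O(-7) = -493*(-7)**3 = -493*(-343) = 169099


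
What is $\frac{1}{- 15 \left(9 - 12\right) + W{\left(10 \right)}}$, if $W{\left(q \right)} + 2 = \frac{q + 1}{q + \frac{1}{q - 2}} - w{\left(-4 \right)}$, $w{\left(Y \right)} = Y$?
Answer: $\frac{81}{3895} \approx 0.020796$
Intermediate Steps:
$W{\left(q \right)} = 2 + \frac{1 + q}{q + \frac{1}{-2 + q}}$ ($W{\left(q \right)} = -2 + \left(\frac{q + 1}{q + \frac{1}{q - 2}} - -4\right) = -2 + \left(\frac{1 + q}{q + \frac{1}{-2 + q}} + 4\right) = -2 + \left(4 + \frac{1 + q}{q + \frac{1}{-2 + q}}\right) = 2 + \frac{1 + q}{q + \frac{1}{-2 + q}}$)
$\frac{1}{- 15 \left(9 - 12\right) + W{\left(10 \right)}} = \frac{1}{- 15 \left(9 - 12\right) + \frac{10 \left(-5 + 3 \cdot 10\right)}{1 + 10^{2} - 20}} = \frac{1}{\left(-15\right) \left(-3\right) + \frac{10 \left(-5 + 30\right)}{1 + 100 - 20}} = \frac{1}{45 + 10 \cdot \frac{1}{81} \cdot 25} = \frac{1}{45 + \frac{250}{81}} = \frac{1}{\frac{3895}{81}} = \frac{81}{3895}$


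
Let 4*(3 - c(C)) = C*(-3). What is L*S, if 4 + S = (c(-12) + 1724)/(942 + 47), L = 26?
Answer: -58188/989 ≈ -58.835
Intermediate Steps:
c(C) = 3 + 3*C/4 (c(C) = 3 - C*(-3)/4 = 3 - (-3)*C/4 = 3 + 3*C/4)
S = -2238/989 (S = -4 + ((3 + (3/4)*(-12)) + 1724)/(942 + 47) = -4 + ((3 - 9) + 1724)/989 = -4 + (-6 + 1724)*(1/989) = -4 + 1718*(1/989) = -4 + 1718/989 = -2238/989 ≈ -2.2629)
L*S = 26*(-2238/989) = -58188/989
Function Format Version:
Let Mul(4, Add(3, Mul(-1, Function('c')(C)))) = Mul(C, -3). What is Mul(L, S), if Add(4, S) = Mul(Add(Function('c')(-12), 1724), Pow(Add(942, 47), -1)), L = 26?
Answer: Rational(-58188, 989) ≈ -58.835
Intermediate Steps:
Function('c')(C) = Add(3, Mul(Rational(3, 4), C)) (Function('c')(C) = Add(3, Mul(Rational(-1, 4), Mul(C, -3))) = Add(3, Mul(Rational(-1, 4), Mul(-3, C))) = Add(3, Mul(Rational(3, 4), C)))
S = Rational(-2238, 989) (S = Add(-4, Mul(Add(Add(3, Mul(Rational(3, 4), -12)), 1724), Pow(Add(942, 47), -1))) = Add(-4, Mul(Add(Add(3, -9), 1724), Pow(989, -1))) = Add(-4, Mul(Add(-6, 1724), Rational(1, 989))) = Add(-4, Mul(1718, Rational(1, 989))) = Add(-4, Rational(1718, 989)) = Rational(-2238, 989) ≈ -2.2629)
Mul(L, S) = Mul(26, Rational(-2238, 989)) = Rational(-58188, 989)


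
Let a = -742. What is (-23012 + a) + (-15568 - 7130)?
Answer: -46452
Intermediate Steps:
(-23012 + a) + (-15568 - 7130) = (-23012 - 742) + (-15568 - 7130) = -23754 - 22698 = -46452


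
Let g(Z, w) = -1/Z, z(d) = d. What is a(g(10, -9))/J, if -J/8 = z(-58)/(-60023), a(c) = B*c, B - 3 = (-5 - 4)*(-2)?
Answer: 1260483/4640 ≈ 271.66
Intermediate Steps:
B = 21 (B = 3 + (-5 - 4)*(-2) = 3 - 9*(-2) = 3 + 18 = 21)
a(c) = 21*c
J = -464/60023 (J = -(-464)/(-60023) = -(-464)*(-1)/60023 = -8*58/60023 = -464/60023 ≈ -0.0077304)
a(g(10, -9))/J = (21*(-1/10))/(-464/60023) = (21*(-1*⅒))*(-60023/464) = (21*(-⅒))*(-60023/464) = -21/10*(-60023/464) = 1260483/4640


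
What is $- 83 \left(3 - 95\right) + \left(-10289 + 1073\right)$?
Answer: $-1580$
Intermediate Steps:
$- 83 \left(3 - 95\right) + \left(-10289 + 1073\right) = \left(-83\right) \left(-92\right) - 9216 = 7636 - 9216 = -1580$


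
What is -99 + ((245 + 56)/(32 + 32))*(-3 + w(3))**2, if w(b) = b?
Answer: -99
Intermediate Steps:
-99 + ((245 + 56)/(32 + 32))*(-3 + w(3))**2 = -99 + ((245 + 56)/(32 + 32))*(-3 + 3)**2 = -99 + (301/64)*0**2 = -99 + (301*(1/64))*0 = -99 + (301/64)*0 = -99 + 0 = -99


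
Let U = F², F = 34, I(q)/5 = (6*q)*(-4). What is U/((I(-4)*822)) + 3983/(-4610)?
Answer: -39155083/45473040 ≈ -0.86106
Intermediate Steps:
I(q) = -120*q (I(q) = 5*((6*q)*(-4)) = 5*(-24*q) = -120*q)
U = 1156 (U = 34² = 1156)
U/((I(-4)*822)) + 3983/(-4610) = 1156/((-120*(-4)*822)) + 3983/(-4610) = 1156/((480*822)) + 3983*(-1/4610) = 1156/394560 - 3983/4610 = 1156*(1/394560) - 3983/4610 = 289/98640 - 3983/4610 = -39155083/45473040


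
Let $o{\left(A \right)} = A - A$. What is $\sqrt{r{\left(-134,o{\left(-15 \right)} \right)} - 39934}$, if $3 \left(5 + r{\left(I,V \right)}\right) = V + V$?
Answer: $i \sqrt{39939} \approx 199.85 i$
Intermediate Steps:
$o{\left(A \right)} = 0$
$r{\left(I,V \right)} = -5 + \frac{2 V}{3}$ ($r{\left(I,V \right)} = -5 + \frac{V + V}{3} = -5 + \frac{2 V}{3}$)
$\sqrt{r{\left(-134,o{\left(-15 \right)} \right)} - 39934} = \sqrt{\left(-5 + \frac{2}{3} \cdot 0\right) - 39934} = \sqrt{\left(-5 + 0\right) - 39934} = \sqrt{-5 - 39934} = \sqrt{-39939} = i \sqrt{39939}$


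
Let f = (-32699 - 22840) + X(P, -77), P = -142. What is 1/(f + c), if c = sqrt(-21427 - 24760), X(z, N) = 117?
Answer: -55422/3071644271 - I*sqrt(46187)/3071644271 ≈ -1.8043e-5 - 6.9966e-8*I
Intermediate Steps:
f = -55422 (f = (-32699 - 22840) + 117 = -55539 + 117 = -55422)
c = I*sqrt(46187) (c = sqrt(-46187) = I*sqrt(46187) ≈ 214.91*I)
1/(f + c) = 1/(-55422 + I*sqrt(46187))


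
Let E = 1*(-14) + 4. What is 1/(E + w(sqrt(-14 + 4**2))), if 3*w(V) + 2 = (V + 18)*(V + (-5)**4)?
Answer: 16830/62530751 - 1929*sqrt(2)/125061502 ≈ 0.00024733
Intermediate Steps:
E = -10 (E = -14 + 4 = -10)
w(V) = -2/3 + (18 + V)*(625 + V)/3 (w(V) = -2/3 + ((V + 18)*(V + (-5)**4))/3 = -2/3 + ((18 + V)*(V + 625))/3 = -2/3 + ((18 + V)*(625 + V))/3 = -2/3 + (18 + V)*(625 + V)/3)
1/(E + w(sqrt(-14 + 4**2))) = 1/(-10 + (11248/3 + (sqrt(-14 + 4**2))**2/3 + 643*sqrt(-14 + 4**2)/3)) = 1/(-10 + (11248/3 + (sqrt(-14 + 16))**2/3 + 643*sqrt(-14 + 16)/3)) = 1/(-10 + (11248/3 + (sqrt(2))**2/3 + 643*sqrt(2)/3)) = 1/(-10 + (11248/3 + (1/3)*2 + 643*sqrt(2)/3)) = 1/(-10 + (11248/3 + 2/3 + 643*sqrt(2)/3)) = 1/(-10 + (3750 + 643*sqrt(2)/3)) = 1/(3740 + 643*sqrt(2)/3)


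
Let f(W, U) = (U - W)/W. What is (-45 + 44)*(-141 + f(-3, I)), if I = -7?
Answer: 419/3 ≈ 139.67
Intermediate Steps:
f(W, U) = (U - W)/W
(-45 + 44)*(-141 + f(-3, I)) = (-45 + 44)*(-141 + (-7 - 1*(-3))/(-3)) = -(-141 - (-7 + 3)/3) = -(-141 - ⅓*(-4)) = -(-141 + 4/3) = -1*(-419/3) = 419/3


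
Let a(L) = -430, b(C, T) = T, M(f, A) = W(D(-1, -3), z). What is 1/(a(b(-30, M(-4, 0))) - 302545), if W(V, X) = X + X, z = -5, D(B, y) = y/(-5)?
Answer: -1/302975 ≈ -3.3006e-6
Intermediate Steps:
D(B, y) = -y/5 (D(B, y) = y*(-⅕) = -y/5)
W(V, X) = 2*X
M(f, A) = -10 (M(f, A) = 2*(-5) = -10)
1/(a(b(-30, M(-4, 0))) - 302545) = 1/(-430 - 302545) = 1/(-302975) = -1/302975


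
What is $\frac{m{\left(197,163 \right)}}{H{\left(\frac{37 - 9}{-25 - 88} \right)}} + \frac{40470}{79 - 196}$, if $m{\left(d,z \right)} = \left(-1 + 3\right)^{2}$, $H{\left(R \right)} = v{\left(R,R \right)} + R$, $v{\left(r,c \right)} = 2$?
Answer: $- \frac{442232}{1287} \approx -343.61$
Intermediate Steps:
$H{\left(R \right)} = 2 + R$
$m{\left(d,z \right)} = 4$ ($m{\left(d,z \right)} = 2^{2} = 4$)
$\frac{m{\left(197,163 \right)}}{H{\left(\frac{37 - 9}{-25 - 88} \right)}} + \frac{40470}{79 - 196} = \frac{4}{2 + \frac{37 - 9}{-25 - 88}} + \frac{40470}{79 - 196} = \frac{4}{2 + \frac{28}{-113}} + \frac{40470}{79 - 196} = \frac{4}{2 + 28 \left(- \frac{1}{113}\right)} + \frac{40470}{-117} = \frac{4}{2 - \frac{28}{113}} + 40470 \left(- \frac{1}{117}\right) = \frac{4}{\frac{198}{113}} - \frac{13490}{39} = 4 \cdot \frac{113}{198} - \frac{13490}{39} = \frac{226}{99} - \frac{13490}{39} = - \frac{442232}{1287}$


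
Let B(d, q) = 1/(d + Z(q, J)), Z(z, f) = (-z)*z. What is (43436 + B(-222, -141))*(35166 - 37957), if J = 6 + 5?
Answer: -2437084194437/20103 ≈ -1.2123e+8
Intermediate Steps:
J = 11
Z(z, f) = -z**2
B(d, q) = 1/(d - q**2)
(43436 + B(-222, -141))*(35166 - 37957) = (43436 + 1/(-222 - 1*(-141)**2))*(35166 - 37957) = (43436 + 1/(-222 - 1*19881))*(-2791) = (43436 + 1/(-222 - 19881))*(-2791) = (43436 + 1/(-20103))*(-2791) = (43436 - 1/20103)*(-2791) = (873193907/20103)*(-2791) = -2437084194437/20103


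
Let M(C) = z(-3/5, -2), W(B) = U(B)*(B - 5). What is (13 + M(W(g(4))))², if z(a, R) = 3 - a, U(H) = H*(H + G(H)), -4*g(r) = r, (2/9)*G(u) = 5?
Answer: 6889/25 ≈ 275.56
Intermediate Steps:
G(u) = 45/2 (G(u) = (9/2)*5 = 45/2)
g(r) = -r/4
U(H) = H*(45/2 + H) (U(H) = H*(H + 45/2) = H*(45/2 + H))
W(B) = B*(-5 + B)*(45 + 2*B)/2 (W(B) = (B*(45 + 2*B)/2)*(B - 5) = (B*(45 + 2*B)/2)*(-5 + B) = B*(-5 + B)*(45 + 2*B)/2)
M(C) = 18/5 (M(C) = 3 - (-3)/5 = 3 - 1*(-⅗) = 3 + ⅗ = 18/5)
(13 + M(W(g(4))))² = (13 + 18/5)² = (83/5)² = 6889/25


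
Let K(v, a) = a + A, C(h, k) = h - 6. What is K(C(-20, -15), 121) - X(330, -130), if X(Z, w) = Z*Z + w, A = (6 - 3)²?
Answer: -108640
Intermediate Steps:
A = 9 (A = 3² = 9)
C(h, k) = -6 + h
K(v, a) = 9 + a (K(v, a) = a + 9 = 9 + a)
X(Z, w) = w + Z² (X(Z, w) = Z² + w = w + Z²)
K(C(-20, -15), 121) - X(330, -130) = (9 + 121) - (-130 + 330²) = 130 - (-130 + 108900) = 130 - 1*108770 = 130 - 108770 = -108640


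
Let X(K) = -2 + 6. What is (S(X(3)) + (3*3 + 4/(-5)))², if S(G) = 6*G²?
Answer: 271441/25 ≈ 10858.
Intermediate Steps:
X(K) = 4
(S(X(3)) + (3*3 + 4/(-5)))² = (6*4² + (3*3 + 4/(-5)))² = (6*16 + (9 + 4*(-⅕)))² = (96 + (9 - ⅘))² = (96 + 41/5)² = (521/5)² = 271441/25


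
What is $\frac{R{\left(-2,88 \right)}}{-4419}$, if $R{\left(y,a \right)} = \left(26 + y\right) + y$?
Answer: $- \frac{22}{4419} \approx -0.0049785$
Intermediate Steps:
$R{\left(y,a \right)} = 26 + 2 y$
$\frac{R{\left(-2,88 \right)}}{-4419} = \frac{26 + 2 \left(-2\right)}{-4419} = \left(26 - 4\right) \left(- \frac{1}{4419}\right) = 22 \left(- \frac{1}{4419}\right) = - \frac{22}{4419}$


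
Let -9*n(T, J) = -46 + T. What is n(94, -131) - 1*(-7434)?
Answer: 22286/3 ≈ 7428.7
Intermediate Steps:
n(T, J) = 46/9 - T/9 (n(T, J) = -(-46 + T)/9 = 46/9 - T/9)
n(94, -131) - 1*(-7434) = (46/9 - ⅑*94) - 1*(-7434) = (46/9 - 94/9) + 7434 = -16/3 + 7434 = 22286/3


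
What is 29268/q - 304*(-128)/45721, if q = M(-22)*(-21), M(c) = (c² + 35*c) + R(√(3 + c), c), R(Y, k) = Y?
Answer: 149856562696/26184645305 + 9756*I*√19/572705 ≈ 5.7231 + 0.074254*I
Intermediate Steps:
M(c) = c² + √(3 + c) + 35*c (M(c) = (c² + 35*c) + √(3 + c) = c² + √(3 + c) + 35*c)
q = 6006 - 21*I*√19 (q = ((-22)² + √(3 - 22) + 35*(-22))*(-21) = (484 + √(-19) - 770)*(-21) = (484 + I*√19 - 770)*(-21) = (-286 + I*√19)*(-21) = 6006 - 21*I*√19 ≈ 6006.0 - 91.537*I)
29268/q - 304*(-128)/45721 = 29268/(6006 - 21*I*√19) - 304*(-128)/45721 = 29268/(6006 - 21*I*√19) + 38912*(1/45721) = 29268/(6006 - 21*I*√19) + 38912/45721 = 38912/45721 + 29268/(6006 - 21*I*√19)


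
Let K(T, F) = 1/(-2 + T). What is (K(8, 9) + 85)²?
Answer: 261121/36 ≈ 7253.4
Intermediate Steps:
(K(8, 9) + 85)² = (1/(-2 + 8) + 85)² = (1/6 + 85)² = (⅙ + 85)² = (511/6)² = 261121/36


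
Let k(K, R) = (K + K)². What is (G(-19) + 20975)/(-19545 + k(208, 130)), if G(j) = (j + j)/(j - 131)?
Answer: 1573144/11513325 ≈ 0.13664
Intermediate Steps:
k(K, R) = 4*K² (k(K, R) = (2*K)² = 4*K²)
G(j) = 2*j/(-131 + j) (G(j) = (2*j)/(-131 + j) = 2*j/(-131 + j))
(G(-19) + 20975)/(-19545 + k(208, 130)) = (2*(-19)/(-131 - 19) + 20975)/(-19545 + 4*208²) = (2*(-19)/(-150) + 20975)/(-19545 + 4*43264) = (2*(-19)*(-1/150) + 20975)/(-19545 + 173056) = (19/75 + 20975)/153511 = (1573144/75)*(1/153511) = 1573144/11513325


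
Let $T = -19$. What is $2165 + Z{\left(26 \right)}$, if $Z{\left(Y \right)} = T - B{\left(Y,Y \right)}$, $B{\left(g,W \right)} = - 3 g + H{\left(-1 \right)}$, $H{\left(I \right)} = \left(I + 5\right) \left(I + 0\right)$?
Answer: $2228$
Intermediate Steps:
$H{\left(I \right)} = I \left(5 + I\right)$ ($H{\left(I \right)} = \left(5 + I\right) I = I \left(5 + I\right)$)
$B{\left(g,W \right)} = -4 - 3 g$ ($B{\left(g,W \right)} = - 3 g - \left(5 - 1\right) = - 3 g - 4 = -4 - 3 g$)
$Z{\left(Y \right)} = -15 + 3 Y$ ($Z{\left(Y \right)} = -19 - \left(-4 - 3 Y\right) = -19 + \left(4 + 3 Y\right) = -15 + 3 Y$)
$2165 + Z{\left(26 \right)} = 2165 + \left(-15 + 3 \cdot 26\right) = 2165 + \left(-15 + 78\right) = 2165 + 63 = 2228$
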